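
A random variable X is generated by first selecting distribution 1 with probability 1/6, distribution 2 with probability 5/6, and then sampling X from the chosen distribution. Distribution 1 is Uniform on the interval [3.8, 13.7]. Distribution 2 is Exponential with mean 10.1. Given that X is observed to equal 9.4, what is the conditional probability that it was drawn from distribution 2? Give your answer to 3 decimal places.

0.659

Likelihoods f(9.4 | ·): 1: 0.10101; 2: 0.0390377.
Posterior ∝ prior × likelihood. Numerator for 2: 0.833333·0.0390377 = 0.0325314.
Normalizing constant: 0.166667·0.10101 + 0.833333·0.0390377 = 0.0493664.
P(2 | observation) = 0.0325314 / 0.0493664 = 0.658978.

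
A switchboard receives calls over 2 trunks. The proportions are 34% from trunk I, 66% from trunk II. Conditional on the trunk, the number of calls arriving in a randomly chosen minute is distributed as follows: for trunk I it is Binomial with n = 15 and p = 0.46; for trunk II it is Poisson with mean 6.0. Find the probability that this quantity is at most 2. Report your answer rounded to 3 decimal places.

0.044

Conditional on each trunk, P(X ≤ 2): I: 0.00870983; II: 0.0619688.
By total probability, P(X ≤ 2) = 0.34·0.00870983 + 0.66·0.0619688 = 0.0438608.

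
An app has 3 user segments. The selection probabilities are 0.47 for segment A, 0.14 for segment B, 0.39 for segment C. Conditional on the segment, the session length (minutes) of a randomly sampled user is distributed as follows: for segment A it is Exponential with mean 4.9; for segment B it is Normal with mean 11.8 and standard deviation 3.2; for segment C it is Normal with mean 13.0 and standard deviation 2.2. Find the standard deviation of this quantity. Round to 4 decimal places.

Per component, A: μ=4.9, E[X²]=48.02; B: μ=11.8, E[X²]=149.48; C: μ=13, E[X²]=173.84.
E[X] = 0.47·4.9 + 0.14·11.8 + 0.39·13 = 9.025.
E[X²] = 0.47·48.02 + 0.14·149.48 + 0.39·173.84 = 111.294.
Var(X) = E[X²] − (E[X])² = 111.294 − 81.4506 = 29.8436.
SD(X) = √29.8436 = 5.46293.

5.4629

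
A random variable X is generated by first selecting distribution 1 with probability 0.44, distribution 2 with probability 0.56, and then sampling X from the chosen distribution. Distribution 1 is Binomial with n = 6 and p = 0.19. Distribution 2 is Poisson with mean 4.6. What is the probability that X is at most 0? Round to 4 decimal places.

Conditional on each component, P(X ≤ 0): 1: 0.28243; 2: 0.0100518.
By total probability, P(X ≤ 0) = 0.44·0.28243 + 0.56·0.0100518 = 0.129898.

0.1299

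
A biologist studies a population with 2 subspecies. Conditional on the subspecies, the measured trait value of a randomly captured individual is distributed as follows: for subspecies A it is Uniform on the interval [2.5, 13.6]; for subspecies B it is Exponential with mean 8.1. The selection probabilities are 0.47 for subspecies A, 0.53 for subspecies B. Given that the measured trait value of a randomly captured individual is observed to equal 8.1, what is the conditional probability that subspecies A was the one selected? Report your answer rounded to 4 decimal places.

0.6376

Likelihoods f(8.1 | ·): A: 0.0900901; B: 0.0454172.
Posterior ∝ prior × likelihood. Numerator for A: 0.47·0.0900901 = 0.0423423.
Normalizing constant: 0.47·0.0900901 + 0.53·0.0454172 = 0.0664135.
P(A | observation) = 0.0423423 / 0.0664135 = 0.637557.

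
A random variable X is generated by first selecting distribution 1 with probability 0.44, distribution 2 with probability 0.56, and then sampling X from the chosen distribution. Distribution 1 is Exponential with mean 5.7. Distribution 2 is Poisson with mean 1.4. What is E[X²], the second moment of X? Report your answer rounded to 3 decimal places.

30.473

For each component E[X²] = Var + (mean)², giving 1: 64.98; 2: 3.36.
Overall E[X²] = 0.44·64.98 + 0.56·3.36 = 30.4728.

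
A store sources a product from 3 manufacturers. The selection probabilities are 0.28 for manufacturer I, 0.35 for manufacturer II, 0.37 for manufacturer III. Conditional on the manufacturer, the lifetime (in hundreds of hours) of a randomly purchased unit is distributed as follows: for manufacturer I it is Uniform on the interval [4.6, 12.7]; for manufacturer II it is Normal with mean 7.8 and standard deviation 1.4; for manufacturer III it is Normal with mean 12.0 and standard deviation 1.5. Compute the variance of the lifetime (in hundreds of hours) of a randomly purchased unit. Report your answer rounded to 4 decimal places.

Per component, I: μ=8.65, E[X²]=80.29; II: μ=7.8, E[X²]=62.8; III: μ=12, E[X²]=146.25.
E[X] = 0.28·8.65 + 0.35·7.8 + 0.37·12 = 9.592.
E[X²] = 0.28·80.29 + 0.35·62.8 + 0.37·146.25 = 98.5737.
Var(X) = E[X²] − (E[X])² = 98.5737 − 92.0065 = 6.56724.

6.5672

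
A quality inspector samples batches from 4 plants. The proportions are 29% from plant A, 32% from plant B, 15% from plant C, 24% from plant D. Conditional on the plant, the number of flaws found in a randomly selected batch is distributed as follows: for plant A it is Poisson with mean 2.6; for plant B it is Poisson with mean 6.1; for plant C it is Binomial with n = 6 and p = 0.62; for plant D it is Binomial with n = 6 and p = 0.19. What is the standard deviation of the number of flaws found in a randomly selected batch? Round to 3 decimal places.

Per component, A: μ=2.6, E[X²]=9.36; B: μ=6.1, E[X²]=43.31; C: μ=3.72, E[X²]=15.252; D: μ=1.14, E[X²]=2.223.
E[X] = 0.29·2.6 + 0.32·6.1 + 0.15·3.72 + 0.24·1.14 = 3.5376.
E[X²] = 0.29·9.36 + 0.32·43.31 + 0.15·15.252 + 0.24·2.223 = 19.3949.
Var(X) = E[X²] − (E[X])² = 19.3949 − 12.5146 = 6.88031.
SD(X) = √6.88031 = 2.62303.

2.623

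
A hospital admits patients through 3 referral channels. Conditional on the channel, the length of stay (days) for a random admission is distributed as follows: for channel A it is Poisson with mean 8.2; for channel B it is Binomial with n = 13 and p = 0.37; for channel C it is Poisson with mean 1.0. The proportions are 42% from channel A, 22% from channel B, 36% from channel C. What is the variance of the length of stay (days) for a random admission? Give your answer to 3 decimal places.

14.520

Per component, A: μ=8.2, E[X²]=75.44; B: μ=4.81, E[X²]=26.1664; C: μ=1, E[X²]=2.
E[X] = 0.42·8.2 + 0.22·4.81 + 0.36·1 = 4.8622.
E[X²] = 0.42·75.44 + 0.22·26.1664 + 0.36·2 = 38.1614.
Var(X) = E[X²] − (E[X])² = 38.1614 − 23.641 = 14.5204.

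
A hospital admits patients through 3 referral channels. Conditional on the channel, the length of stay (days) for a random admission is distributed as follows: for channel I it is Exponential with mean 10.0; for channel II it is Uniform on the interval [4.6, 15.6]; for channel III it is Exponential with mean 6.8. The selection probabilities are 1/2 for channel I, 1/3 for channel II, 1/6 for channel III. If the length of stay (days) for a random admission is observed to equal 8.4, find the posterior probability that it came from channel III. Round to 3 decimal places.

0.121

Likelihoods f(8.4 | ·): I: 0.0431711; II: 0.0909091; III: 0.0427572.
Posterior ∝ prior × likelihood. Numerator for III: 0.166667·0.0427572 = 0.00712621.
Normalizing constant: 0.5·0.0431711 + 0.333333·0.0909091 + 0.166667·0.0427572 = 0.0590148.
P(III | observation) = 0.00712621 / 0.0590148 = 0.120753.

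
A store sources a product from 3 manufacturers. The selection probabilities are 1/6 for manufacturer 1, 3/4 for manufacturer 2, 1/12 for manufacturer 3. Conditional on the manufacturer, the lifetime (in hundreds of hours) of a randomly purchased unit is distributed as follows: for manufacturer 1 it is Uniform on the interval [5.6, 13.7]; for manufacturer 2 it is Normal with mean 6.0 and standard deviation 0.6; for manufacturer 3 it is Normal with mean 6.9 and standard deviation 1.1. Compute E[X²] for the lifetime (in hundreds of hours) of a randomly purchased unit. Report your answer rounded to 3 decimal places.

For each component E[X²] = Var + (mean)², giving 1: 98.59; 2: 36.36; 3: 48.82.
Overall E[X²] = 0.166667·98.59 + 0.75·36.36 + 0.0833333·48.82 = 47.77.

47.770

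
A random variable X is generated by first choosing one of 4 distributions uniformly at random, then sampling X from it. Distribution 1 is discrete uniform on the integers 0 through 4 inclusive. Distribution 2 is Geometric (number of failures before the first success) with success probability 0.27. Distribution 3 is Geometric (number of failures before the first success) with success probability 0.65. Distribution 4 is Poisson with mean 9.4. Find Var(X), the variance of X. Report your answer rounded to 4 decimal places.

Per component, 1: μ=2, E[X²]=6; 2: μ=2.7037, E[X²]=17.3237; 3: μ=0.538462, E[X²]=1.11834; 4: μ=9.4, E[X²]=97.76.
E[X] = 0.25·2 + 0.25·2.7037 + 0.25·0.538462 + 0.25·9.4 = 3.66054.
E[X²] = 0.25·6 + 0.25·17.3237 + 0.25·1.11834 + 0.25·97.76 = 30.5505.
Var(X) = E[X²] − (E[X])² = 30.5505 − 13.3996 = 17.151.

17.1510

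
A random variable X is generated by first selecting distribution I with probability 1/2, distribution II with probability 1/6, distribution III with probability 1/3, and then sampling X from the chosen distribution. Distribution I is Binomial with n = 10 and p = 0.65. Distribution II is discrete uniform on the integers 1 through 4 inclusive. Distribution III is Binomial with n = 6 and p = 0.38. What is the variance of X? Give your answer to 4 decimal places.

6.1211

Per component, I: μ=6.5, E[X²]=44.525; II: μ=2.5, E[X²]=7.5; III: μ=2.28, E[X²]=6.612.
E[X] = 0.5·6.5 + 0.166667·2.5 + 0.333333·2.28 = 4.42667.
E[X²] = 0.5·44.525 + 0.166667·7.5 + 0.333333·6.612 = 25.7165.
Var(X) = E[X²] − (E[X])² = 25.7165 − 19.5954 = 6.12112.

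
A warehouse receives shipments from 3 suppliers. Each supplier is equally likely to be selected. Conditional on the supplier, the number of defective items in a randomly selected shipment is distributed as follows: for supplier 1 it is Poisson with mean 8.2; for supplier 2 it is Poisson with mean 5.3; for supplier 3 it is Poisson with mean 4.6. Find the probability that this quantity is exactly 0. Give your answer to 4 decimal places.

0.0051

Conditional on each supplier, P(X = 0): 1: 0.000274654; 2: 0.00499159; 3: 0.0100518.
By total probability, P(X = 0) = 0.333333·0.000274654 + 0.333333·0.00499159 + 0.333333·0.0100518 = 0.00510603.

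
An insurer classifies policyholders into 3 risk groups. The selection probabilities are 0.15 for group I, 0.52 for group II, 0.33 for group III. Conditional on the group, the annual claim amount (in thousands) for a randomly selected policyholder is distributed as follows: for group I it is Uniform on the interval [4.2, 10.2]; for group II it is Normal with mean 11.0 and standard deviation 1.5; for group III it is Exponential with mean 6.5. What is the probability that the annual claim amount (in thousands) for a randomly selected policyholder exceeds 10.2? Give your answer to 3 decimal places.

0.434

Conditional on each group, P(X > 10.2): I: 0; II: 0.703099; III: 0.208205.
By total probability, P(X > 10.2) = 0.15·0 + 0.52·0.703099 + 0.33·0.208205 = 0.434319.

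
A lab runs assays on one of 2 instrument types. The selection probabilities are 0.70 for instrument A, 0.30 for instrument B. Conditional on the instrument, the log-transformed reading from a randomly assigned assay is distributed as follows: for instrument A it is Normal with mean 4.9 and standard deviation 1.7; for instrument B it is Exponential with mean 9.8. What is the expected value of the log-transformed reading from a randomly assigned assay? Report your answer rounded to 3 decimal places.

6.370

Component means — A: 4.9; B: 9.8.
E[X] = 0.7·4.9 + 0.3·9.8 = 6.37.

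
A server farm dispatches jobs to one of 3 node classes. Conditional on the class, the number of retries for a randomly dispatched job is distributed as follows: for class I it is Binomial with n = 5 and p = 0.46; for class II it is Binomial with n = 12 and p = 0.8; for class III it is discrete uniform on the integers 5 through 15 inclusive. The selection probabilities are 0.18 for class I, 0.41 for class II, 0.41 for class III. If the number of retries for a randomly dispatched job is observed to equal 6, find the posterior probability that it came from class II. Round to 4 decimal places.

Likelihoods P(X=6 | ·): I: 0; II: 0.0155021; III: 0.0909091.
Posterior ∝ prior × likelihood. Numerator for II: 0.41·0.0155021 = 0.00635588.
Normalizing constant: 0.18·0 + 0.41·0.0155021 + 0.41·0.0909091 = 0.0436286.
P(II | observation) = 0.00635588 / 0.0436286 = 0.145681.

0.1457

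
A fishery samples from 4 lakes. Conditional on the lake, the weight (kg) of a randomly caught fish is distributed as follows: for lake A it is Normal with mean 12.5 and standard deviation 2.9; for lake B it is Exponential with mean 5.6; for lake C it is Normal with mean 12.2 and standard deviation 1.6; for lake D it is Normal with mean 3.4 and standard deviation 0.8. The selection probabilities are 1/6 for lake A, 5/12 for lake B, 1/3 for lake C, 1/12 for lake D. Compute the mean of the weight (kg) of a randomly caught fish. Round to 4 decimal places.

8.7667

Component means — A: 12.5; B: 5.6; C: 12.2; D: 3.4.
E[X] = 0.166667·12.5 + 0.416667·5.6 + 0.333333·12.2 + 0.0833333·3.4 = 8.76667.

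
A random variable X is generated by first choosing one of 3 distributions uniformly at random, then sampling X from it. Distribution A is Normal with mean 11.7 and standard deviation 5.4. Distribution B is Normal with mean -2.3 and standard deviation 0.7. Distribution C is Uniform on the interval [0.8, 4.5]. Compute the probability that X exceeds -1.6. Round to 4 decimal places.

Conditional on each component, P(X > -1.6): A: 0.99311; B: 0.158655; C: 1.
By total probability, P(X > -1.6) = 0.333333·0.99311 + 0.333333·0.158655 + 0.333333·1 = 0.717255.

0.7173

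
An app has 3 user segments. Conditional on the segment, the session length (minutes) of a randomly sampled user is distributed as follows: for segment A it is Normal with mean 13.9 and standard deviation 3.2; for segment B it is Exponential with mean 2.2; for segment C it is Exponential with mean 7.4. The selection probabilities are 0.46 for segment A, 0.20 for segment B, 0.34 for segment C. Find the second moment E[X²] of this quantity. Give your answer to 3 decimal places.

For each component E[X²] = Var + (mean)², giving A: 203.45; B: 9.68; C: 109.52.
Overall E[X²] = 0.46·203.45 + 0.2·9.68 + 0.34·109.52 = 132.76.

132.760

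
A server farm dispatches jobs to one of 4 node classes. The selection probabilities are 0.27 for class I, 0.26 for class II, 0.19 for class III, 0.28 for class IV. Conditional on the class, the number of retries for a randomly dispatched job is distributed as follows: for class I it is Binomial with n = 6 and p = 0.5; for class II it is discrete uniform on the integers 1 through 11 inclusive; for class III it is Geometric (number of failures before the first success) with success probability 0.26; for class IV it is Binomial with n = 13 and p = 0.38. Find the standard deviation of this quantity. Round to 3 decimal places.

Per component, I: μ=3, E[X²]=10.5; II: μ=6, E[X²]=46; III: μ=2.84615, E[X²]=19.0473; IV: μ=4.94, E[X²]=27.4664.
E[X] = 0.27·3 + 0.26·6 + 0.19·2.84615 + 0.28·4.94 = 4.29397.
E[X²] = 0.27·10.5 + 0.26·46 + 0.19·19.0473 + 0.28·27.4664 = 26.1046.
Var(X) = E[X²] − (E[X])² = 26.1046 − 18.4382 = 7.66641.
SD(X) = √7.66641 = 2.76883.

2.769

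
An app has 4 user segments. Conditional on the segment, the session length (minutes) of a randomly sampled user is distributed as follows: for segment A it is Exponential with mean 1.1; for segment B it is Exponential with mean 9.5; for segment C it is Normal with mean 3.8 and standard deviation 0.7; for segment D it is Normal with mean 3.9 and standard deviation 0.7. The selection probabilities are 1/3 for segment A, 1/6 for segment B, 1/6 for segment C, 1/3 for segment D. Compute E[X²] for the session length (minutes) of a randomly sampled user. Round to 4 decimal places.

For each component E[X²] = Var + (mean)², giving A: 2.42; B: 180.5; C: 14.93; D: 15.7.
Overall E[X²] = 0.333333·2.42 + 0.166667·180.5 + 0.166667·14.93 + 0.333333·15.7 = 38.6117.

38.6117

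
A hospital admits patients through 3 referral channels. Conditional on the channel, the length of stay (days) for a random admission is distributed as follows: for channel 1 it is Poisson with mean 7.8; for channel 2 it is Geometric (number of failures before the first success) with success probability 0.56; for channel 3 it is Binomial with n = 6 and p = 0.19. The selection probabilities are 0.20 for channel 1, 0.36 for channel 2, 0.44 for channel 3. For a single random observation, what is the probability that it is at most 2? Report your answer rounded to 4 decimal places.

0.7343

Conditional on each channel, P(X ≤ 2): 1: 0.0160698; 2: 0.914816; 3: 0.913021.
By total probability, P(X ≤ 2) = 0.2·0.0160698 + 0.36·0.914816 + 0.44·0.913021 = 0.734277.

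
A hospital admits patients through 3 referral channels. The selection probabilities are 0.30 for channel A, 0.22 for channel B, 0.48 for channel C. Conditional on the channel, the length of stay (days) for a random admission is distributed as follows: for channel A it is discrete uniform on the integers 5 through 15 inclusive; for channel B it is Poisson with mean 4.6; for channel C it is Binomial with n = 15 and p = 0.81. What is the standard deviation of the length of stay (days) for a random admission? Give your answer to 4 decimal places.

Per component, A: μ=10, E[X²]=110; B: μ=4.6, E[X²]=25.76; C: μ=12.15, E[X²]=149.931.
E[X] = 0.3·10 + 0.22·4.6 + 0.48·12.15 = 9.844.
E[X²] = 0.3·110 + 0.22·25.76 + 0.48·149.931 = 110.634.
Var(X) = E[X²] − (E[X])² = 110.634 − 96.9043 = 13.7297.
SD(X) = √13.7297 = 3.70537.

3.7054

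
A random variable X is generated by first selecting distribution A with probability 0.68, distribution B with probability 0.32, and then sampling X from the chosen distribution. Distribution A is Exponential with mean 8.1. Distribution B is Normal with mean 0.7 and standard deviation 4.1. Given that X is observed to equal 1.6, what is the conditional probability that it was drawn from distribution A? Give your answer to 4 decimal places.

0.6939

Likelihoods f(1.6 | ·): A: 0.101328; B: 0.0949867.
Posterior ∝ prior × likelihood. Numerator for A: 0.68·0.101328 = 0.0689029.
Normalizing constant: 0.68·0.101328 + 0.32·0.0949867 = 0.0992986.
P(A | observation) = 0.0689029 / 0.0992986 = 0.693896.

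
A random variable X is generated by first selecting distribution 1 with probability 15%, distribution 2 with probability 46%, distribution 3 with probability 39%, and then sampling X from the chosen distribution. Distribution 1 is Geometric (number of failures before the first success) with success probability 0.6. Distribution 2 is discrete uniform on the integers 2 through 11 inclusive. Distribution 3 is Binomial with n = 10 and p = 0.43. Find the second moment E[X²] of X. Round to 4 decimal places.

For each component E[X²] = Var + (mean)², giving 1: 1.55556; 2: 50.5; 3: 20.941.
Overall E[X²] = 0.15·1.55556 + 0.46·50.5 + 0.39·20.941 = 31.6303.

31.6303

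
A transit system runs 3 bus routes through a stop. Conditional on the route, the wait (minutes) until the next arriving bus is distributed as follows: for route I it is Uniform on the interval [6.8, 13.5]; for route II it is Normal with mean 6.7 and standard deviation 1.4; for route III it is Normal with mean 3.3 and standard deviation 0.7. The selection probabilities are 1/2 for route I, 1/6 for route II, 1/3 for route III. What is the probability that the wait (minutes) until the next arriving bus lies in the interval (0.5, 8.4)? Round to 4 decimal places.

0.6007

Conditional on each route, P(0.5 < X < 8.4): I: 0.238806; II: 0.887676; III: 0.999968.
By total probability, P(0.5 < X < 8.4) = 0.5·0.238806 + 0.166667·0.887676 + 0.333333·0.999968 = 0.600672.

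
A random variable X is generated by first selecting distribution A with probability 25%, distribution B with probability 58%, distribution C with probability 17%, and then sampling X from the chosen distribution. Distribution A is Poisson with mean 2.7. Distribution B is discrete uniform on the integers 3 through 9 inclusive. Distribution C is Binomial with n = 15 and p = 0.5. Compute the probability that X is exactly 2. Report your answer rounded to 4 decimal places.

Conditional on each component, P(X = 2): A: 0.244964; B: 0; C: 0.00320435.
By total probability, P(X = 2) = 0.25·0.244964 + 0.58·0 + 0.17·0.00320435 = 0.0617858.

0.0618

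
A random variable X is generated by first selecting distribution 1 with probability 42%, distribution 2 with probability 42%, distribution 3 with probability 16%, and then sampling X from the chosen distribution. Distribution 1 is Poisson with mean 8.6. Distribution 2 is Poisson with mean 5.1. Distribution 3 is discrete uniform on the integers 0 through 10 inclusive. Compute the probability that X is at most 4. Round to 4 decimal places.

Conditional on each component, P(X ≤ 4): 1: 0.070054; 2: 0.423125; 3: 0.454545.
By total probability, P(X ≤ 4) = 0.42·0.070054 + 0.42·0.423125 + 0.16·0.454545 = 0.279863.

0.2799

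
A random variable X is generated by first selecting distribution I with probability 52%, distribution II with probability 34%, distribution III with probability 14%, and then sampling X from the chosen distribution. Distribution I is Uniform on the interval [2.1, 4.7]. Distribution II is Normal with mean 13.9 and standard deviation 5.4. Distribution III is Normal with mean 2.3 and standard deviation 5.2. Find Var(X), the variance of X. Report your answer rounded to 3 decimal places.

Per component, I: μ=3.4, E[X²]=12.1233; II: μ=13.9, E[X²]=222.37; III: μ=2.3, E[X²]=32.33.
E[X] = 0.52·3.4 + 0.34·13.9 + 0.14·2.3 = 6.816.
E[X²] = 0.52·12.1233 + 0.34·222.37 + 0.14·32.33 = 86.4361.
Var(X) = E[X²] − (E[X])² = 86.4361 − 46.4579 = 39.9783.

39.978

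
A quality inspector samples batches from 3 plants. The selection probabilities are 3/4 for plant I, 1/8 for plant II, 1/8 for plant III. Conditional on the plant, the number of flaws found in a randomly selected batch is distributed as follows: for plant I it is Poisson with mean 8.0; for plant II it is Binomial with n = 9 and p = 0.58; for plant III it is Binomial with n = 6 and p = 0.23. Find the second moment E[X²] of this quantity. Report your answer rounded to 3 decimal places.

58.051

For each component E[X²] = Var + (mean)², giving I: 72; II: 29.4408; III: 2.967.
Overall E[X²] = 0.75·72 + 0.125·29.4408 + 0.125·2.967 = 58.051.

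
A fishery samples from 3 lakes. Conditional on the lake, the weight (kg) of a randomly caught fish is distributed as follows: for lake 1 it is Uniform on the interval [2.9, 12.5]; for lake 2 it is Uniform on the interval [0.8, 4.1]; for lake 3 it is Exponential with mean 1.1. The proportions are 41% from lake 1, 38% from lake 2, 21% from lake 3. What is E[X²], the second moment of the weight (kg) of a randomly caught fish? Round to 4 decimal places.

For each component E[X²] = Var + (mean)², giving 1: 66.97; 2: 6.91; 3: 2.42.
Overall E[X²] = 0.41·66.97 + 0.38·6.91 + 0.21·2.42 = 30.5917.

30.5917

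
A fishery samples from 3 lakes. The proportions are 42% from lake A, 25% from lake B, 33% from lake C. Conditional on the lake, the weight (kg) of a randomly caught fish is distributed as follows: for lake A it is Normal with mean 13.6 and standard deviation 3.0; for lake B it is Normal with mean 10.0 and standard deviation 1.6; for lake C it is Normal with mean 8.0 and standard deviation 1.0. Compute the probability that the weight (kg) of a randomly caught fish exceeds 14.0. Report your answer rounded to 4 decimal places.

Conditional on each lake, P(X > 14.0): A: 0.446965; B: 0.00620967; C: 9.86588e-10.
By total probability, P(X > 14.0) = 0.42·0.446965 + 0.25·0.00620967 + 0.33·9.86588e-10 = 0.189278.

0.1893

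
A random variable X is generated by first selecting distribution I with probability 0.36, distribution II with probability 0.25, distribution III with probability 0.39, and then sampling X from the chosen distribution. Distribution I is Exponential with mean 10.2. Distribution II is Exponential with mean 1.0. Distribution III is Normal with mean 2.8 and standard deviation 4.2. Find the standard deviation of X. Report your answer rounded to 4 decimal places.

Per component, I: μ=10.2, E[X²]=208.08; II: μ=1, E[X²]=2; III: μ=2.8, E[X²]=25.48.
E[X] = 0.36·10.2 + 0.25·1 + 0.39·2.8 = 5.014.
E[X²] = 0.36·208.08 + 0.25·2 + 0.39·25.48 = 85.346.
Var(X) = E[X²] − (E[X])² = 85.346 − 25.1402 = 60.2058.
SD(X) = √60.2058 = 7.75924.

7.7592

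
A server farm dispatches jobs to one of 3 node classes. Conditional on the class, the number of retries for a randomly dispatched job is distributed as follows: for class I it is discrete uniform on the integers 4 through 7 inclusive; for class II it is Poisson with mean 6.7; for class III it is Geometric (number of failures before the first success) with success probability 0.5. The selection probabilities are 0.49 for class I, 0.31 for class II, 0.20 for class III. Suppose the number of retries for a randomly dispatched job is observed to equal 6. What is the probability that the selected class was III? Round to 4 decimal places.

0.0091

Likelihoods P(X=6 | ·): I: 0.25; II: 0.154648; III: 0.0078125.
Posterior ∝ prior × likelihood. Numerator for III: 0.2·0.0078125 = 0.0015625.
Normalizing constant: 0.49·0.25 + 0.31·0.154648 + 0.2·0.0078125 = 0.172003.
P(III | observation) = 0.0015625 / 0.172003 = 0.00908413.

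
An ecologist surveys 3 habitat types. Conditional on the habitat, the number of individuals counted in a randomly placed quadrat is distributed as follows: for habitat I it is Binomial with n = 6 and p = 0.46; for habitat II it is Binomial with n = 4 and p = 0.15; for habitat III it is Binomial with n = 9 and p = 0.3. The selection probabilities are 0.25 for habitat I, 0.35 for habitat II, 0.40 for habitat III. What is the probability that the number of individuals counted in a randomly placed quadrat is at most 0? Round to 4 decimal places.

Conditional on each habitat, P(X ≤ 0): I: 0.0247949; II: 0.522006; III: 0.0403536.
By total probability, P(X ≤ 0) = 0.25·0.0247949 + 0.35·0.522006 + 0.4·0.0403536 = 0.205042.

0.2050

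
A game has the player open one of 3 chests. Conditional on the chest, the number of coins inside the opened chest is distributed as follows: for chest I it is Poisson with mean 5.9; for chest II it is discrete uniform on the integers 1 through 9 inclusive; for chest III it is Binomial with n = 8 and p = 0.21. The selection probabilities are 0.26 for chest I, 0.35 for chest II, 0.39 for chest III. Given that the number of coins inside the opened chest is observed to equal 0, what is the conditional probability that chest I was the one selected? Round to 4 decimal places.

Likelihoods P(X=0 | ·): I: 0.00273944; II: 0; III: 0.151711.
Posterior ∝ prior × likelihood. Numerator for I: 0.26·0.00273944 = 0.000712256.
Normalizing constant: 0.26·0.00273944 + 0.35·0 + 0.39·0.151711 = 0.0598795.
P(I | observation) = 0.000712256 / 0.0598795 = 0.0118948.

0.0119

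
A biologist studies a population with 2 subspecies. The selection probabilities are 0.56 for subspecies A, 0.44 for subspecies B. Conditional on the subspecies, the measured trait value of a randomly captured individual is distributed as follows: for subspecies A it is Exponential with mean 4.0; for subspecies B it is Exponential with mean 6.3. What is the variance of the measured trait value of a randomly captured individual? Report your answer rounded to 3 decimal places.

27.727

Per component, A: μ=4, E[X²]=32; B: μ=6.3, E[X²]=79.38.
E[X] = 0.56·4 + 0.44·6.3 = 5.012.
E[X²] = 0.56·32 + 0.44·79.38 = 52.8472.
Var(X) = E[X²] − (E[X])² = 52.8472 − 25.1201 = 27.7271.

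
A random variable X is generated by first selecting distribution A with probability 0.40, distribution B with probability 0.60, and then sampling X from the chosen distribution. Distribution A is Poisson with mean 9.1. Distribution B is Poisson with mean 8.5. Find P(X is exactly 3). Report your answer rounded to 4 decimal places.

Conditional on each component, P(X = 3): A: 0.0140247; B: 0.0208258.
By total probability, P(X = 3) = 0.4·0.0140247 + 0.6·0.0208258 = 0.0181054.

0.0181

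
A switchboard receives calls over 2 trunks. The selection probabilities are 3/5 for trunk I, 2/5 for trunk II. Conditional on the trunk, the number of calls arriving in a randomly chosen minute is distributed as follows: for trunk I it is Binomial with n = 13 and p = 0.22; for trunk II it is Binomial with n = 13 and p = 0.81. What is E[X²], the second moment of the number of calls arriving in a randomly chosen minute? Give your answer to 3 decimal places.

51.399

For each component E[X²] = Var + (mean)², giving I: 10.4104; II: 112.882.
Overall E[X²] = 0.6·10.4104 + 0.4·112.882 = 51.3989.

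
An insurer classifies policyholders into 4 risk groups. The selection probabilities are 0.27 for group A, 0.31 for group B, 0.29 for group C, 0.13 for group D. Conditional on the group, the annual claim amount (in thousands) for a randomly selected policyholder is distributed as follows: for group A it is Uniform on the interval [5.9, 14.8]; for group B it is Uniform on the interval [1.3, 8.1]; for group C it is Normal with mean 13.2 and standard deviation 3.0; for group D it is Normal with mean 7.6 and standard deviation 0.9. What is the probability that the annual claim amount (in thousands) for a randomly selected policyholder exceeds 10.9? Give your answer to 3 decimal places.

Conditional on each group, P(X > 10.9): A: 0.438202; B: 0; C: 0.77836; D: 0.000122866.
By total probability, P(X > 10.9) = 0.27·0.438202 + 0.31·0 + 0.29·0.77836 + 0.13·0.000122866 = 0.344055.

0.344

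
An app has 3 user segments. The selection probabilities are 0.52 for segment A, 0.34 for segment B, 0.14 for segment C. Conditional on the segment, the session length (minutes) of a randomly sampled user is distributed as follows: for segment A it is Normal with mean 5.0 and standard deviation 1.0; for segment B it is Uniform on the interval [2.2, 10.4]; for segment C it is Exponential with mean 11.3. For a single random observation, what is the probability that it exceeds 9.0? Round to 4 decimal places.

0.1212

Conditional on each segment, P(X > 9.0): A: 3.16712e-05; B: 0.170732; C: 0.450922.
By total probability, P(X > 9.0) = 0.52·3.16712e-05 + 0.34·0.170732 + 0.14·0.450922 = 0.121194.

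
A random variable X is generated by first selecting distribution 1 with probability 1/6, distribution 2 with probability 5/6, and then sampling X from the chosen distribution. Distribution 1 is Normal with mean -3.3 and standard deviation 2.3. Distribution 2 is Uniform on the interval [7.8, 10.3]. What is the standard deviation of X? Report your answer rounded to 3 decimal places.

Per component, 1: μ=-3.3, E[X²]=16.18; 2: μ=9.05, E[X²]=82.4233.
E[X] = 0.166667·-3.3 + 0.833333·9.05 = 6.99167.
E[X²] = 0.166667·16.18 + 0.833333·82.4233 = 71.3828.
Var(X) = E[X²] − (E[X])² = 71.3828 − 48.8834 = 22.4994.
SD(X) = √22.4994 = 4.74335.

4.743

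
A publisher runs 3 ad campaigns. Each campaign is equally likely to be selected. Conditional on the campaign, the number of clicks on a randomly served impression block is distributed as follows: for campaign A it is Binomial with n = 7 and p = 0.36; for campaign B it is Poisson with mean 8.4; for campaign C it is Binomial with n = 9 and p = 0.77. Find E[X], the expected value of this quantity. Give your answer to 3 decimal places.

Component means — A: 2.52; B: 8.4; C: 6.93.
E[X] = 0.333333·2.52 + 0.333333·8.4 + 0.333333·6.93 = 5.95.

5.950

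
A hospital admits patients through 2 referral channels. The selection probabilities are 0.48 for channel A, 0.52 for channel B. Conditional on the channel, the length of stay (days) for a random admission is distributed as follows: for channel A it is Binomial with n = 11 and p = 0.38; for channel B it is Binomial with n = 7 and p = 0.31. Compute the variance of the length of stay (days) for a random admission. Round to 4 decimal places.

Per component, A: μ=4.18, E[X²]=20.064; B: μ=2.17, E[X²]=6.2062.
E[X] = 0.48·4.18 + 0.52·2.17 = 3.1348.
E[X²] = 0.48·20.064 + 0.52·6.2062 = 12.8579.
Var(X) = E[X²] − (E[X])² = 12.8579 − 9.82697 = 3.03097.

3.0310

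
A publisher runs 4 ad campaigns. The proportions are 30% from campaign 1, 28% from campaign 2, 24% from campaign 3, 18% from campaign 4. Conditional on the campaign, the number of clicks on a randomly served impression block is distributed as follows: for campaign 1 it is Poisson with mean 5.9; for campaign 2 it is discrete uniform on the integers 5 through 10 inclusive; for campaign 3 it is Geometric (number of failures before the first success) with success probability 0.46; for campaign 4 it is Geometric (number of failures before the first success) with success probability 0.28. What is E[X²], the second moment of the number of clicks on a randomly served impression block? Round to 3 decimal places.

32.566

For each component E[X²] = Var + (mean)², giving 1: 40.71; 2: 59.1667; 3: 3.93006; 4: 15.7959.
Overall E[X²] = 0.3·40.71 + 0.28·59.1667 + 0.24·3.93006 + 0.18·15.7959 = 32.5661.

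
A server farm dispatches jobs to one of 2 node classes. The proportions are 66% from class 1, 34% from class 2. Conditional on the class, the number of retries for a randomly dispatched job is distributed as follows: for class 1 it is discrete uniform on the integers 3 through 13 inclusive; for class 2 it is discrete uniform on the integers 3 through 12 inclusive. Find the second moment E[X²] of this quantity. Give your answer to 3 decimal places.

For each component E[X²] = Var + (mean)², giving 1: 74; 2: 64.5.
Overall E[X²] = 0.66·74 + 0.34·64.5 = 70.77.

70.770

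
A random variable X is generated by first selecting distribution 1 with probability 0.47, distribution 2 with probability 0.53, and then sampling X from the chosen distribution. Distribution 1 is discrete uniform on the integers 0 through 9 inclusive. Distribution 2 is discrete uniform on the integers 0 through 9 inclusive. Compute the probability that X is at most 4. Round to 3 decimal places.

0.500

Conditional on each component, P(X ≤ 4): 1: 0.5; 2: 0.5.
By total probability, P(X ≤ 4) = 0.47·0.5 + 0.53·0.5 = 0.5.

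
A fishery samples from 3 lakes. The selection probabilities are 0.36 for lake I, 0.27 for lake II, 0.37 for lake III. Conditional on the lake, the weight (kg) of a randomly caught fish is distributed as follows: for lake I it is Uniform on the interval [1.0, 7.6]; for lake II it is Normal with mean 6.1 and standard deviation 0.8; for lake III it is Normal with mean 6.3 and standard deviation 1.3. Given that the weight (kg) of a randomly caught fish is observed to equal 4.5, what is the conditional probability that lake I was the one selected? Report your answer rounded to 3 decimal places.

0.469

Likelihoods f(4.5 | ·): I: 0.151515; II: 0.0674887; III: 0.117669.
Posterior ∝ prior × likelihood. Numerator for I: 0.36·0.151515 = 0.0545455.
Normalizing constant: 0.36·0.151515 + 0.27·0.0674887 + 0.37·0.117669 = 0.116305.
P(I | observation) = 0.0545455 / 0.116305 = 0.468987.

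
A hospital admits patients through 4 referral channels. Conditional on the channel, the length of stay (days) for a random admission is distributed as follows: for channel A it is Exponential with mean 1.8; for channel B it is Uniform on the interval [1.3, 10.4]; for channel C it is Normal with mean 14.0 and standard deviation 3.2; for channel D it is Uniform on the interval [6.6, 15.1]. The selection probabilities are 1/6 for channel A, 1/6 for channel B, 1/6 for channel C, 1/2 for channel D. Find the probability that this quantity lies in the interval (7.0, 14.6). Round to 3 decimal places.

0.606

Conditional on each channel, P(7.0 < X < 14.6): A: 0.0201679; B: 0.373626; C: 0.560013; D: 0.894118.
By total probability, P(7.0 < X < 14.6) = 0.166667·0.0201679 + 0.166667·0.373626 + 0.166667·0.560013 + 0.5·0.894118 = 0.606027.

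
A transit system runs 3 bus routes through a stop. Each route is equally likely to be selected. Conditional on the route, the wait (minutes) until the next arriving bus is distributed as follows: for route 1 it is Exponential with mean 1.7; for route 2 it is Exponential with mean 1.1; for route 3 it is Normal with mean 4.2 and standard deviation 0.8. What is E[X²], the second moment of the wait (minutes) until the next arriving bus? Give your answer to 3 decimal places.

For each component E[X²] = Var + (mean)², giving 1: 5.78; 2: 2.42; 3: 18.28.
Overall E[X²] = 0.333333·5.78 + 0.333333·2.42 + 0.333333·18.28 = 8.82667.

8.827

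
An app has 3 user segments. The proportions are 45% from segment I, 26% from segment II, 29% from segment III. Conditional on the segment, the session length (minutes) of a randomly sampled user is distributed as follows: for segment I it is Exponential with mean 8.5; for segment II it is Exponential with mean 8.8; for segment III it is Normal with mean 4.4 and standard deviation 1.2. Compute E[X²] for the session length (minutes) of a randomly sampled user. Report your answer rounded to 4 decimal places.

111.3258

For each component E[X²] = Var + (mean)², giving I: 144.5; II: 154.88; III: 20.8.
Overall E[X²] = 0.45·144.5 + 0.26·154.88 + 0.29·20.8 = 111.326.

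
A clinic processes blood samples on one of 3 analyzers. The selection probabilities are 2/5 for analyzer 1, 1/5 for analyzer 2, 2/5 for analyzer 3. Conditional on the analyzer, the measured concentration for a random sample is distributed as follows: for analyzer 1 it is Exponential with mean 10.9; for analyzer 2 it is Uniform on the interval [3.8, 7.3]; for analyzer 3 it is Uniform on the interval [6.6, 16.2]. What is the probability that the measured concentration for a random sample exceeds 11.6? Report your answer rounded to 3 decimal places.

Conditional on each analyzer, P(X > 11.6): 1: 0.344997; 2: 0; 3: 0.479167.
By total probability, P(X > 11.6) = 0.4·0.344997 + 0.2·0 + 0.4·0.479167 = 0.329665.

0.330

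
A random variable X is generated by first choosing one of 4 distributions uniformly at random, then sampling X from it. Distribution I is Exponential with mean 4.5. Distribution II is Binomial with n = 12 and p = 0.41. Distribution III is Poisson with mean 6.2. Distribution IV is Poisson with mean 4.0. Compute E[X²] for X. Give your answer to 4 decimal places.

33.0623

For each component E[X²] = Var + (mean)², giving I: 40.5; II: 27.1092; III: 44.64; IV: 20.
Overall E[X²] = 0.25·40.5 + 0.25·27.1092 + 0.25·44.64 + 0.25·20 = 33.0623.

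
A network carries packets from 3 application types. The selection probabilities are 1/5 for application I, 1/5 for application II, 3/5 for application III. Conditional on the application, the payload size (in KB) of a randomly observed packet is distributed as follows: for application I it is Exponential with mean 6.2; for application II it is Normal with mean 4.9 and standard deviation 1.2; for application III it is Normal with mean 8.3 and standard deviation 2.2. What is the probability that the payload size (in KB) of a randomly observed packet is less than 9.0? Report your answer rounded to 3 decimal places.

Conditional on each application, P(X < 9.0): I: 0.765808; II: 0.999683; III: 0.624826.
By total probability, P(X < 9.0) = 0.2·0.765808 + 0.2·0.999683 + 0.6·0.624826 = 0.727994.

0.728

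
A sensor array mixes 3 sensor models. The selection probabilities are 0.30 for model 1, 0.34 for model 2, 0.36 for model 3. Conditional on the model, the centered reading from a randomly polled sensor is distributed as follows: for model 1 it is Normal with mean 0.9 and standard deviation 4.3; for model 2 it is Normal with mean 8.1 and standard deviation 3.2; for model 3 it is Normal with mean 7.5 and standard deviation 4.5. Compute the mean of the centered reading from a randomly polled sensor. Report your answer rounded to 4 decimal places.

5.7240

Component means — 1: 0.9; 2: 8.1; 3: 7.5.
E[X] = 0.3·0.9 + 0.34·8.1 + 0.36·7.5 = 5.724.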